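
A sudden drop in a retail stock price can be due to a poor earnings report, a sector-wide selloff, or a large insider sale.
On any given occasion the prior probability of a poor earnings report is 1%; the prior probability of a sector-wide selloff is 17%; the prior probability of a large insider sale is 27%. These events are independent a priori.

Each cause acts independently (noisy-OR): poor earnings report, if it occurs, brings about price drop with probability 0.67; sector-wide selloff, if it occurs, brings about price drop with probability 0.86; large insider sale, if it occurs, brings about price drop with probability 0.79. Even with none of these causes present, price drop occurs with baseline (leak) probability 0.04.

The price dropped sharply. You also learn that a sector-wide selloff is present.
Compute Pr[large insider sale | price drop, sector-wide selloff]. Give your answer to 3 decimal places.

Pr[large insider sale | price drop, sector-wide selloff] ≈ 0.293

Under noisy-OR, P(price drop | causes) = 1 − (1−0.04)·∏(1−qᵢ) over the active causes.
Enumerate the 4 (poor earnings report, large insider sale) configurations and weight by the priors:
  P(price drop | sector-wide selloff) = 0.8656·0.99·0.73 + 0.971776·0.99·0.27 + 0.955648·0.01·0.73 + 0.990686·0.01·0.27
        = 0.625569 + 0.259756 + 0.006976 + 0.002675 = 0.894976
Keeping only the large insider sale-present terms gives 0.262431, so
  P(large insider sale | price drop, sector-wide selloff) = 0.262431 / 0.894976 ≈ 0.293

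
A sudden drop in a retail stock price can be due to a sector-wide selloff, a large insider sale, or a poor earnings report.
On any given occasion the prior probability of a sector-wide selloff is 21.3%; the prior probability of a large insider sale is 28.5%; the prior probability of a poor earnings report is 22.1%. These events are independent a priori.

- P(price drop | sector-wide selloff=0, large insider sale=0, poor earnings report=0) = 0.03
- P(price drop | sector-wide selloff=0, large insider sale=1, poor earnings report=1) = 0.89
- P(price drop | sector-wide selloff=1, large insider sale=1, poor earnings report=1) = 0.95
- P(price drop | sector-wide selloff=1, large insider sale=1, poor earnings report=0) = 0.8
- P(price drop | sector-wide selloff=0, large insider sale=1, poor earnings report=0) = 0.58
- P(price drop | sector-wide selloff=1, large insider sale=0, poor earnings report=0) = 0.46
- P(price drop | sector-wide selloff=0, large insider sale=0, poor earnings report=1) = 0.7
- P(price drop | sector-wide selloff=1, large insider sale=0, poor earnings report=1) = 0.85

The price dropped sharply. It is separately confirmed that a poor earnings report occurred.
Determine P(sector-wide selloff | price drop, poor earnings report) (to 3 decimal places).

P(sector-wide selloff | price drop, poor earnings report) ≈ 0.240

P(price drop | poor earnings report) = 0.7·0.787·0.715 + 0.89·0.787·0.285 + 0.85·0.213·0.715 + 0.95·0.213·0.285 = 0.393893 + 0.199623 + 0.129451 + 0.057670 = 0.780637
The sector-wide selloff-present share is 0.129451 + 0.057670 = 0.187121.
So P(sector-wide selloff | price drop, poor earnings report) = 0.187121/0.780637 ≈ 0.240.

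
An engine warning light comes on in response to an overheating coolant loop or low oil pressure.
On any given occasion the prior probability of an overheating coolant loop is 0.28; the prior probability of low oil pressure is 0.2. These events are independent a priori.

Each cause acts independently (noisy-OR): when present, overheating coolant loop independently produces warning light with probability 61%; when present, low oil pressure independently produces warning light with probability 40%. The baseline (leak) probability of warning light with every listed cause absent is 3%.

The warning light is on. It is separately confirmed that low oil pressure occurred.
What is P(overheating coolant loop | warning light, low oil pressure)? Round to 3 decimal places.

Under noisy-OR, P(warning light | causes) = 1 − (1−0.03)·∏(1−qᵢ) over the active causes.
By total probability over both values of overheating coolant loop:
  P(warning light | low oil pressure) = 0.418×0.72 + 0.77302×0.28
        = 0.300960 + 0.216446 = 0.517406
The terms with overheating coolant loop present sum to 0.216446, so
  P(overheating coolant loop | warning light, low oil pressure) = 0.216446 / 0.517406 ≈ 0.418

P(overheating coolant loop | warning light, low oil pressure) ≈ 0.418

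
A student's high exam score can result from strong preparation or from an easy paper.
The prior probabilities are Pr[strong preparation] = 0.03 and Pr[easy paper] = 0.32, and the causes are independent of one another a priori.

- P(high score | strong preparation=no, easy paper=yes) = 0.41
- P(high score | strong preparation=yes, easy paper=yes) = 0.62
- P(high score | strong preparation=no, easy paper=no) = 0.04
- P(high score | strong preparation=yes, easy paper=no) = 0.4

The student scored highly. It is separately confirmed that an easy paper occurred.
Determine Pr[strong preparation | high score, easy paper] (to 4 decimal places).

By total probability over both values of strong preparation:
  P(high score | easy paper) = 0.41×0.97 + 0.62×0.03
        = 0.397700 + 0.018600 = 0.416300
Keeping only the strong preparation-present terms gives 0.018600, so
  P(strong preparation | high score, easy paper) = 0.018600 / 0.416300 ≈ 0.0447

Pr[strong preparation | high score, easy paper] ≈ 0.0447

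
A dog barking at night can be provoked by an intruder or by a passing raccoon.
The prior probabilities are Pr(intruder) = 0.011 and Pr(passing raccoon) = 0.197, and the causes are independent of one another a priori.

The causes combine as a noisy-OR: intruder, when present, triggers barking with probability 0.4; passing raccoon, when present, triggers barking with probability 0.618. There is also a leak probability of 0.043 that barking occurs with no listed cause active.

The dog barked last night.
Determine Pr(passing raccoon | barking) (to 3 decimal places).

Pr(passing raccoon | barking) ≈ 0.768

Under noisy-OR, P(barking | causes) = 1 − (1−0.043)·∏(1−qᵢ) over the active causes.
Sum P(barking|·) weighted by the priors over the 4 (intruder, passing raccoon) configurations:
  P(barking) = 0.043*0.989*0.803 + 0.634426*0.989*0.197 + 0.4258*0.011*0.803 + 0.780656*0.011*0.197
        = 0.034149 + 0.123607 + 0.003761 + 0.001692 = 0.163209
Keeping only the passing raccoon-present terms gives 0.125299, so
  P(passing raccoon | barking) = 0.125299 / 0.163209 ≈ 0.768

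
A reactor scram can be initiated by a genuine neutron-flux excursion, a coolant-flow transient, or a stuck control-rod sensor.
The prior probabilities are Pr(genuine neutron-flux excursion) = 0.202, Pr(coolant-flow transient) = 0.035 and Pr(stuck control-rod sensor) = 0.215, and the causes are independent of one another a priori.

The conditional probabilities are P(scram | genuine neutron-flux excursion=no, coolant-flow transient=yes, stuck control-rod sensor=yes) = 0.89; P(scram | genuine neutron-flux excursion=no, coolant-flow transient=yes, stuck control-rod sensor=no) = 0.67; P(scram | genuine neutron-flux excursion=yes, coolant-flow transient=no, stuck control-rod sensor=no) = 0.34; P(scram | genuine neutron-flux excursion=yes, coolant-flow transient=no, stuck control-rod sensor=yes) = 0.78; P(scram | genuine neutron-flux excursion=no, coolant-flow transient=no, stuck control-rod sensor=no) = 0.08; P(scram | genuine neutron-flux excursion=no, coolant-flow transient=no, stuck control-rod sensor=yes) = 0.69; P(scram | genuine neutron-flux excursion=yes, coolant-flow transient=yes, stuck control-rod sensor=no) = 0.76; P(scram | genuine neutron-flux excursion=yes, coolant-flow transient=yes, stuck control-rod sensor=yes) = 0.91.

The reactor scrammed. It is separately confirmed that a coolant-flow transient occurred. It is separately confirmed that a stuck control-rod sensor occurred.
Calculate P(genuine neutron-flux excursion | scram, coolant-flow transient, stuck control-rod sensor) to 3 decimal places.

P(genuine neutron-flux excursion | scram, coolant-flow transient, stuck control-rod sensor) ≈ 0.206

Numerator (weight on configurations with genuine neutron-flux excursion): 0.91*0.202 = 0.183820
Normalizer over all consistent configurations: 0.89*0.798 + 0.91*0.202 = 0.894040
Posterior = 0.183820 / 0.894040 ≈ 0.206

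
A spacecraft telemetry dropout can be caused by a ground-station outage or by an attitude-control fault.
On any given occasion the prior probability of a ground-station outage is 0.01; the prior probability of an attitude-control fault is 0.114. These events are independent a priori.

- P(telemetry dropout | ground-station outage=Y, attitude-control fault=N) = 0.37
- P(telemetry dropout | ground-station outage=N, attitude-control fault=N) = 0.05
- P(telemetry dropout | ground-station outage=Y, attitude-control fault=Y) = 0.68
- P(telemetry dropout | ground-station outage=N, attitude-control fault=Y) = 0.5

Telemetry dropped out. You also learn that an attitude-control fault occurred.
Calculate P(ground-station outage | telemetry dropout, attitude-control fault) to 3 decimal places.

P(ground-station outage | telemetry dropout, attitude-control fault) ≈ 0.014

Weight on ground-station outage=true, given the evidence: 0.68*0.01 = 0.006800
Normalizer over all consistent configurations: 0.5*0.99 + 0.68*0.01 = 0.501800
P(ground-station outage | telemetry dropout, attitude-control fault) = 0.006800/0.501800 ≈ 0.014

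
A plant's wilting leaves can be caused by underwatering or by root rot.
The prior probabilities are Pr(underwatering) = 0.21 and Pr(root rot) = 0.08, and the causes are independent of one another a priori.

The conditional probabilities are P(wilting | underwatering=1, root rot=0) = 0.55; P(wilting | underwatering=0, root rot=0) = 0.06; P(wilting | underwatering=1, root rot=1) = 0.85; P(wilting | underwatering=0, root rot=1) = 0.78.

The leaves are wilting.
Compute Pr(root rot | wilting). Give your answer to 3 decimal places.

P(wilting) = 0.06×0.79×0.92 + 0.78×0.79×0.08 + 0.55×0.21×0.92 + 0.85×0.21×0.08 = 0.043608 + 0.049296 + 0.106260 + 0.014280 = 0.213444
Restricting to configurations with root rot present: 0.049296 + 0.014280 = 0.063576.
So P(root rot | wilting) = 0.063576/0.213444 ≈ 0.298.

Pr(root rot | wilting) ≈ 0.298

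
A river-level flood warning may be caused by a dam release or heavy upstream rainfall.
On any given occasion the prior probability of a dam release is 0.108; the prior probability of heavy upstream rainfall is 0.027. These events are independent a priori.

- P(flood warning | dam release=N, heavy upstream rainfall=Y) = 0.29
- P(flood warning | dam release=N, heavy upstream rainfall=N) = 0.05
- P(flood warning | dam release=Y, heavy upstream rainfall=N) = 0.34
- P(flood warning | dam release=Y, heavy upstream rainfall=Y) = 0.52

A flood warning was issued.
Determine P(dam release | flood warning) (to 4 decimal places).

P(dam release | flood warning) ≈ 0.4250

P(flood warning) = 0.05·0.892·0.973 + 0.29·0.892·0.027 + 0.34·0.108·0.973 + 0.52·0.108·0.027 = 0.043396 + 0.006984 + 0.035729 + 0.001516 = 0.087625
The dam release-present share is 0.035729 + 0.001516 = 0.037245.
Hence the posterior is 0.037245/0.087625 ≈ 0.4250.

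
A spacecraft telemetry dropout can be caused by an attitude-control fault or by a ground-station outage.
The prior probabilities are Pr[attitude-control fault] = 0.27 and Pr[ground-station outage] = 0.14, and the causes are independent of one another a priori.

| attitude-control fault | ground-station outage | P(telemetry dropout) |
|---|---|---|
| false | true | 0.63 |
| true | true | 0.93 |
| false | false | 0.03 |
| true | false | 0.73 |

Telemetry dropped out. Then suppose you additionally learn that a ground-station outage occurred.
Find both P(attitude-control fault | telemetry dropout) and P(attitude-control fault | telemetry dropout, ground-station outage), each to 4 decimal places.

P(attitude-control fault | telemetry dropout) ≈ 0.7109; P(attitude-control fault | telemetry dropout, ground-station outage) ≈ 0.3532

By total probability over the 4 (attitude-control fault, ground-station outage) configurations:
  P(telemetry dropout) = 0.03*0.73*0.86 + 0.63*0.73*0.14 + 0.73*0.27*0.86 + 0.93*0.27*0.14
        = 0.018834 + 0.064386 + 0.169506 + 0.035154 = 0.287880
Keeping only the attitude-control fault-present terms gives 0.204660, so
  P(attitude-control fault | telemetry dropout) = 0.204660 / 0.287880 ≈ 0.7109

Now condition on the additional information:
P(telemetry dropout | ground-station outage) = 0.63×0.73 + 0.93×0.27 = 0.459900 + 0.251100 = 0.711000
Of this, 0.251100 comes from 0.93×0.27 (the attitude-control fault=true cases).
Hence the posterior is 0.251100/0.711000 ≈ 0.3532.
The drop from 0.7109 to 0.3532 is the explaining-away (discounting) effect.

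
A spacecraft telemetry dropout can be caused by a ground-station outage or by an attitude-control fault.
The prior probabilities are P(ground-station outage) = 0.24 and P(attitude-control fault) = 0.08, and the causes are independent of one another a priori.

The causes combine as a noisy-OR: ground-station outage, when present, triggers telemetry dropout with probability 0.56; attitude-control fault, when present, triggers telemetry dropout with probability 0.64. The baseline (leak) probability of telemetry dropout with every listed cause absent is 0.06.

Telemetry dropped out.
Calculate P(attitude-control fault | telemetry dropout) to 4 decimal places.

P(attitude-control fault | telemetry dropout) ≈ 0.2481

Under noisy-OR, P(telemetry dropout | causes) = 1 − (1−0.06)·∏(1−qᵢ) over the active causes.
For the numerator, keep only attitude-control fault=true terms: 0.040225 + 0.016341 = 0.056566
Denominator P(telemetry dropout): 0.06·0.76·0.92 + 0.6616·0.76·0.08 + 0.5864·0.24·0.92 + 0.851104·0.24·0.08 = 0.227995
P(attitude-control fault | telemetry dropout) = 0.056566/0.227995 ≈ 0.2481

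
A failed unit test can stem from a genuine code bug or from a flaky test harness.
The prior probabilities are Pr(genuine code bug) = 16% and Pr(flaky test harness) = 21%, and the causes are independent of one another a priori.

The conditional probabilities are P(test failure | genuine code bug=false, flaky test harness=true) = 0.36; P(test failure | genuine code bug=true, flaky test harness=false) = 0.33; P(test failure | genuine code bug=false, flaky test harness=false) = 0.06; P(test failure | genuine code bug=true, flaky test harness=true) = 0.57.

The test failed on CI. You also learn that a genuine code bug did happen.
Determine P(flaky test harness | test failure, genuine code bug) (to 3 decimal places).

P(flaky test harness | test failure, genuine code bug) ≈ 0.315

P(test failure | genuine code bug) = 0.33×0.79 + 0.57×0.21 = 0.260700 + 0.119700 = 0.380400
Restricting to configurations with flaky test harness present: 0.57×0.21 = 0.119700.
Hence the posterior is 0.119700/0.380400 ≈ 0.315.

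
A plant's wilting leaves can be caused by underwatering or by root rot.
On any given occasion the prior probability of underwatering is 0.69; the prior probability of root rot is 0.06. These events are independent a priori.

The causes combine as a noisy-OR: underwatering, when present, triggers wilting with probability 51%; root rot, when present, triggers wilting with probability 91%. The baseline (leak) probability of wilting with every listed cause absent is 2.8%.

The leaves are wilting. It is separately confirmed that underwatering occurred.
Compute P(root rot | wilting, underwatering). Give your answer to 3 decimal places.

Under noisy-OR, P(wilting | causes) = 1 − (1−0.028)·∏(1−qᵢ) over the active causes.
P(wilting | underwatering) = 0.52372·0.94 + 0.957135·0.06 = 0.492297 + 0.057428 = 0.549725
Restricting to configurations with root rot present: 0.957135·0.06 = 0.057428.
Hence the posterior is 0.057428/0.549725 ≈ 0.104.

P(root rot | wilting, underwatering) ≈ 0.104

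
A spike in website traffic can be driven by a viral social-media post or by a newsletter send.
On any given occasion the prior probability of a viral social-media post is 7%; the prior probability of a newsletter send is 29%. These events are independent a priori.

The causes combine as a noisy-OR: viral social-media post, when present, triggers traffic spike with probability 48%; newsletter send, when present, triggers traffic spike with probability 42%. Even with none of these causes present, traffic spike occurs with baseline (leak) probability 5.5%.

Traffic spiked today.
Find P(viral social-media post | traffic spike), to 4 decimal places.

P(viral social-media post | traffic spike) ≈ 0.2010

Under noisy-OR, P(traffic spike | causes) = 1 − (1−0.055)·∏(1−qᵢ) over the active causes.
P(traffic spike) = 0.055·0.93·0.71 + 0.4519·0.93·0.29 + 0.5086·0.07·0.71 + 0.714988·0.07·0.29 = 0.036317 + 0.121877 + 0.025277 + 0.014514 = 0.197985
Restricting to configurations with viral social-media post present: 0.025277 + 0.014514 = 0.039791.
P(viral social-media post | traffic spike) = 0.039791 / 0.197985 ≈ 0.2010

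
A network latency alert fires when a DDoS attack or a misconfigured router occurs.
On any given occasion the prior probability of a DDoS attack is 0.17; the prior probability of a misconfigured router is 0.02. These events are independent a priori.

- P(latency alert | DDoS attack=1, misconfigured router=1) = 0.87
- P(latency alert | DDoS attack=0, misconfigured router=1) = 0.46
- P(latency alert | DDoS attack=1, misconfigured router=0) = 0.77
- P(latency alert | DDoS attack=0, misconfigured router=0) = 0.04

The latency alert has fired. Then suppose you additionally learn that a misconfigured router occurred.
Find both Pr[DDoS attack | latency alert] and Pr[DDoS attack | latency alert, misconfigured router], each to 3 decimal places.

Pr[DDoS attack | latency alert] ≈ 0.766; Pr[DDoS attack | latency alert, misconfigured router] ≈ 0.279

Weight on DDoS attack=true, given the evidence: 0.128282 + 0.002958 = 0.131240
The normalizing constant is 0.04·0.83·0.98 + 0.46·0.83·0.02 + 0.77·0.17·0.98 + 0.87·0.17·0.02 = 0.171412
P(DDoS attack | latency alert) = 0.131240/0.171412 ≈ 0.766

With the extra evidence:
P(latency alert | misconfigured router) = 0.46·0.83 + 0.87·0.17 = 0.381800 + 0.147900 = 0.529700
Restricting to configurations with DDoS attack present: 0.87·0.17 = 0.147900.
So P(DDoS attack | latency alert, misconfigured router) = 0.147900/0.529700 ≈ 0.279.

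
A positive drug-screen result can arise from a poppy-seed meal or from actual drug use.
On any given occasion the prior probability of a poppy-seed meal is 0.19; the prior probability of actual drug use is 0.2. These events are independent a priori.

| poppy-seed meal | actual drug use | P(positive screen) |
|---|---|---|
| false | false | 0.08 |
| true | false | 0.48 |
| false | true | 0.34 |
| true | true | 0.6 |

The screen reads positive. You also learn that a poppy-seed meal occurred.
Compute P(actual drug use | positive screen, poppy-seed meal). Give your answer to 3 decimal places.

P(actual drug use | positive screen, poppy-seed meal) ≈ 0.238

For the numerator, keep only actual drug use=true terms: 0.6*0.2 = 0.120000
The normalizing constant is 0.48*0.8 + 0.6*0.2 = 0.504000
Posterior = 0.120000 / 0.504000 ≈ 0.238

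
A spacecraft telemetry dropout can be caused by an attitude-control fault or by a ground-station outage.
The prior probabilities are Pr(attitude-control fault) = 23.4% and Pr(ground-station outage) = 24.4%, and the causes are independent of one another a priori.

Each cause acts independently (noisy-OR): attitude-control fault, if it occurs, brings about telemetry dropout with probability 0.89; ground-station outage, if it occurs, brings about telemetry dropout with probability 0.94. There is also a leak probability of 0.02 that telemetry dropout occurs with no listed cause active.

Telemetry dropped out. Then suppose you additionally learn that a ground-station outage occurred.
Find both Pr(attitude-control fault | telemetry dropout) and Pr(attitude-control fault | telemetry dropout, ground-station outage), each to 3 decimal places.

Pr(attitude-control fault | telemetry dropout) ≈ 0.534; Pr(attitude-control fault | telemetry dropout, ground-station outage) ≈ 0.244

Under noisy-OR, P(telemetry dropout | causes) = 1 − (1−0.02)·∏(1−qᵢ) over the active causes.
Numerator (weight on configurations with attitude-control fault): 0.157834 + 0.056727 = 0.214561
The normalizing constant is 0.02×0.766×0.756 + 0.9412×0.766×0.244 + 0.8922×0.234×0.756 + 0.993532×0.234×0.244 = 0.402057
Posterior = 0.214561 / 0.402057 ≈ 0.534

Now also conditioning on ground-station outage=true:
Sum P(telemetry dropout|·) weighted by the priors over both values of attitude-control fault:
  P(telemetry dropout | ground-station outage) = 0.9412·0.766 + 0.993532·0.234
        = 0.720959 + 0.232486 = 0.953445
Keeping only the attitude-control fault-present terms gives 0.232486, so
  P(attitude-control fault | telemetry dropout, ground-station outage) = 0.232486 / 0.953445 ≈ 0.244
— ground-station outage explains away the evidence for attitude-control fault.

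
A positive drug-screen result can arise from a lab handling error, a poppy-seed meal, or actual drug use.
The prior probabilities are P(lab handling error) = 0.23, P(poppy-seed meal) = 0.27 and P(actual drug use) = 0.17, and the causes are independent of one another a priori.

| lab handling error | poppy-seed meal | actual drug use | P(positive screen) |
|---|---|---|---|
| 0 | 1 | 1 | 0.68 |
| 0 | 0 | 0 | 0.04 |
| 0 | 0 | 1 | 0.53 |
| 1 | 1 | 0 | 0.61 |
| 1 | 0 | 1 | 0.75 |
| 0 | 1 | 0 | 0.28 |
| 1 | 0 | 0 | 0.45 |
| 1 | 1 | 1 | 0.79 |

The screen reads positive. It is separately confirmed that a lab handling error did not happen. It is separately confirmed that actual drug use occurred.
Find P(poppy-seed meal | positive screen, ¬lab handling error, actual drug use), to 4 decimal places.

Enumerate both values of poppy-seed meal and weight by the priors:
  P(positive screen | ¬lab handling error, actual drug use) = 0.53×0.73 + 0.68×0.27
        = 0.386900 + 0.183600 = 0.570500
Configurations with poppy-seed meal contribute 0.183600, so
  P(poppy-seed meal | positive screen, ¬lab handling error, actual drug use) = 0.183600 / 0.570500 ≈ 0.3218

P(poppy-seed meal | positive screen, ¬lab handling error, actual drug use) ≈ 0.3218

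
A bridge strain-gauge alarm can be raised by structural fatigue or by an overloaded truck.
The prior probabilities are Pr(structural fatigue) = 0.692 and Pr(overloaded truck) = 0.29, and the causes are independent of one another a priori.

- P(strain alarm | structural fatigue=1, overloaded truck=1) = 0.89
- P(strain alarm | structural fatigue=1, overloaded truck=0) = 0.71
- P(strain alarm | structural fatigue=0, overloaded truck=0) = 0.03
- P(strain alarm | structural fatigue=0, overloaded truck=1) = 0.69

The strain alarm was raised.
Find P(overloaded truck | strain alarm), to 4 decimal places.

P(overloaded truck | strain alarm) ≈ 0.4033

P(strain alarm) = 0.03×0.308×0.71 + 0.69×0.308×0.29 + 0.71×0.692×0.71 + 0.89×0.692×0.29 = 0.006560 + 0.061631 + 0.348837 + 0.178605 = 0.595633
Restricting to configurations with overloaded truck present: 0.061631 + 0.178605 = 0.240236.
P(overloaded truck | strain alarm) = 0.240236 / 0.595633 ≈ 0.4033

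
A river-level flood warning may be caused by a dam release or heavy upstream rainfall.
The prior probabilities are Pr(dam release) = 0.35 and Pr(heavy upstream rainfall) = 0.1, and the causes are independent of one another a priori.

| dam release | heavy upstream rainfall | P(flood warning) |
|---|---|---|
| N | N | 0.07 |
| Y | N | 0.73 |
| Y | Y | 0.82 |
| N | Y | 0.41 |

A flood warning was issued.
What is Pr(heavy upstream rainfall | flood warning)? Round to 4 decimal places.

Pr(heavy upstream rainfall | flood warning) ≈ 0.1697

P(flood warning) = 0.07*0.65*0.9 + 0.41*0.65*0.1 + 0.73*0.35*0.9 + 0.82*0.35*0.1 = 0.040950 + 0.026650 + 0.229950 + 0.028700 = 0.326250
Of this, 0.055350 comes from 0.026650 + 0.028700 (the heavy upstream rainfall=true cases).
P(heavy upstream rainfall | flood warning) = 0.055350 / 0.326250 ≈ 0.1697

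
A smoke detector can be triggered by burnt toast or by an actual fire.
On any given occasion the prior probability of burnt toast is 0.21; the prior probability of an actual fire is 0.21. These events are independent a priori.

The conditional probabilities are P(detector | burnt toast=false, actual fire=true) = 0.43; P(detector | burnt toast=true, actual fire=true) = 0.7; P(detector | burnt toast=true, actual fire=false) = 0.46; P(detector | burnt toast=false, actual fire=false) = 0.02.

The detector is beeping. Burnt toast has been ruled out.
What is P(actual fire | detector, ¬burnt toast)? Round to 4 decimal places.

P(actual fire | detector, ¬burnt toast) ≈ 0.8511

Weight on actual fire=true, given the evidence: 0.43·0.21 = 0.090300
Normalizer over all consistent configurations: 0.02·0.79 + 0.43·0.21 = 0.106100
Posterior = 0.090300 / 0.106100 ≈ 0.8511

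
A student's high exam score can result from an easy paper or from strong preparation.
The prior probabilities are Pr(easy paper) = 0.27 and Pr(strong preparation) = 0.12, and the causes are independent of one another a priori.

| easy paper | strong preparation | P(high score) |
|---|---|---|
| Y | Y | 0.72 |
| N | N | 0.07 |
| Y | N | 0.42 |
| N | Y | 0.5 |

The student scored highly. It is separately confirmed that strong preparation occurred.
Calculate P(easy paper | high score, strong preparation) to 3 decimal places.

Enumerate both values of easy paper and weight by the priors:
  P(high score | strong preparation) = 0.5×0.73 + 0.72×0.27
        = 0.365000 + 0.194400 = 0.559400
The terms with easy paper present sum to 0.194400, so
  P(easy paper | high score, strong preparation) = 0.194400 / 0.559400 ≈ 0.348

P(easy paper | high score, strong preparation) ≈ 0.348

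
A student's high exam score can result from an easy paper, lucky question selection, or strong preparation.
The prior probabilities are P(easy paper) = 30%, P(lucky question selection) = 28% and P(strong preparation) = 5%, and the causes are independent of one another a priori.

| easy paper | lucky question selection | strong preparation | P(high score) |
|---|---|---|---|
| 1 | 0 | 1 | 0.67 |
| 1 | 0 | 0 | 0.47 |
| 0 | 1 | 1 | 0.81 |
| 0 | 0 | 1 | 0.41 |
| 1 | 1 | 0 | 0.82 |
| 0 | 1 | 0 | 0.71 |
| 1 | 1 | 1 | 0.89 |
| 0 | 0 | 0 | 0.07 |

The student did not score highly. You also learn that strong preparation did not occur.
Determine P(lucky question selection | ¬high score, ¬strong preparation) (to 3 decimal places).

P(¬high score | ¬strong preparation) = 0.93·0.7·0.72 + 0.29·0.7·0.28 + 0.53·0.3·0.72 + 0.18·0.3·0.28 = 0.468720 + 0.056840 + 0.114480 + 0.015120 = 0.655160
Of this, 0.071960 comes from 0.056840 + 0.015120 (the lucky question selection=true cases).
Hence the posterior is 0.071960/0.655160 ≈ 0.110.

P(lucky question selection | ¬high score, ¬strong preparation) ≈ 0.110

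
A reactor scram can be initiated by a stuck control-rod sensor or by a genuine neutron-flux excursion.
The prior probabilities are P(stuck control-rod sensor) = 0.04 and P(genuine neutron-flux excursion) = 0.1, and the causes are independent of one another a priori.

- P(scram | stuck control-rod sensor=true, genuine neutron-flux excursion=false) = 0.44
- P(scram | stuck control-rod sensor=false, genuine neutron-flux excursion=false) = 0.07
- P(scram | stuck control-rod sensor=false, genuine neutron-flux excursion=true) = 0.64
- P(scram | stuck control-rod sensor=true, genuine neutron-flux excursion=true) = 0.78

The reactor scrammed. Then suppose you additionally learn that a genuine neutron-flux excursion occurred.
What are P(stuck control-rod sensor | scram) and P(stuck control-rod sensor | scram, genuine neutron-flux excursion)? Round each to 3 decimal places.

P(stuck control-rod sensor | scram) ≈ 0.135; P(stuck control-rod sensor | scram, genuine neutron-flux excursion) ≈ 0.048

P(scram) = 0.07×0.96×0.9 + 0.64×0.96×0.1 + 0.44×0.04×0.9 + 0.78×0.04×0.1 = 0.060480 + 0.061440 + 0.015840 + 0.003120 = 0.140880
The stuck control-rod sensor-present share is 0.015840 + 0.003120 = 0.018960.
So P(stuck control-rod sensor | scram) = 0.018960/0.140880 ≈ 0.135.

With the extra evidence:
P(scram | genuine neutron-flux excursion) = 0.64×0.96 + 0.78×0.04 = 0.614400 + 0.031200 = 0.645600
Of this, 0.031200 comes from 0.78×0.04 (the stuck control-rod sensor=true cases).
P(stuck control-rod sensor | scram, genuine neutron-flux excursion) = 0.031200 / 0.645600 ≈ 0.048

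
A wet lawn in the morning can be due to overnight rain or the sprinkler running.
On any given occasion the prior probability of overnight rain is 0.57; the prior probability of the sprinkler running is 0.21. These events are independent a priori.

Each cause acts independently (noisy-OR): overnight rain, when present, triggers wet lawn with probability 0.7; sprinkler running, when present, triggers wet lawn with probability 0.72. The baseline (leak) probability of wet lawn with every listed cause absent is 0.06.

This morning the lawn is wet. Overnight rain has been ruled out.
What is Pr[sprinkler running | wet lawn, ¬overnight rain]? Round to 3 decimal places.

Under noisy-OR, P(wet lawn | causes) = 1 − (1−0.06)·∏(1−qᵢ) over the active causes.
Weight on sprinkler running=true, given the evidence: 0.7368·0.21 = 0.154728
Denominator P(wet lawn | ¬overnight rain): 0.06·0.79 + 0.7368·0.21 = 0.202128
P(sprinkler running | wet lawn, ¬overnight rain) = 0.154728/0.202128 ≈ 0.765

Pr[sprinkler running | wet lawn, ¬overnight rain] ≈ 0.765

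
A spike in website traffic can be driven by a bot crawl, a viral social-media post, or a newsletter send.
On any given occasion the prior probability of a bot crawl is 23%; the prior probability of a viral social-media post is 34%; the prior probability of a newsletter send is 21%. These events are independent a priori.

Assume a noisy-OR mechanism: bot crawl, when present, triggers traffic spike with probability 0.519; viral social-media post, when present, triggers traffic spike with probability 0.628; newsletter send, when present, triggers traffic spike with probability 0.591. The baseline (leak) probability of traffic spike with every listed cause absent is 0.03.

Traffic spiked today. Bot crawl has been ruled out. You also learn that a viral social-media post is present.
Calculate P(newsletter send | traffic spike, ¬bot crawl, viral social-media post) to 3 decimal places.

Under noisy-OR, P(traffic spike | causes) = 1 − (1−0.03)·∏(1−qᵢ) over the active causes.
P(traffic spike | ¬bot crawl, viral social-media post) = 0.63916·0.79 + 0.852416·0.21 = 0.504936 + 0.179007 = 0.683943
Restricting to configurations with newsletter send present: 0.852416·0.21 = 0.179007.
So P(newsletter send | traffic spike, ¬bot crawl, viral social-media post) = 0.179007/0.683943 ≈ 0.262.

P(newsletter send | traffic spike, ¬bot crawl, viral social-media post) ≈ 0.262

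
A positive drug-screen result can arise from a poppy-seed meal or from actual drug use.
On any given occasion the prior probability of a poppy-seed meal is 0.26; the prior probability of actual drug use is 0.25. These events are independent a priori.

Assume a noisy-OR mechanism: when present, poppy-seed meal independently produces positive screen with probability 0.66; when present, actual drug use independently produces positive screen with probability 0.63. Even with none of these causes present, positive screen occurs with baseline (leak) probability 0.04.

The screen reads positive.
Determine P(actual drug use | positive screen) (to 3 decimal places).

P(actual drug use | positive screen) ≈ 0.535

Under noisy-OR, P(positive screen | causes) = 1 − (1−0.04)·∏(1−qᵢ) over the active causes.
Sum P(positive screen|·) weighted by the priors over the 4 (poppy-seed meal, actual drug use) configurations:
  P(positive screen) = 0.04×0.74×0.75 + 0.6448×0.74×0.25 + 0.6736×0.26×0.75 + 0.879232×0.26×0.25
        = 0.022200 + 0.119288 + 0.131352 + 0.057150 = 0.329990
The terms with actual drug use present sum to 0.176438, so
  P(actual drug use | positive screen) = 0.176438 / 0.329990 ≈ 0.535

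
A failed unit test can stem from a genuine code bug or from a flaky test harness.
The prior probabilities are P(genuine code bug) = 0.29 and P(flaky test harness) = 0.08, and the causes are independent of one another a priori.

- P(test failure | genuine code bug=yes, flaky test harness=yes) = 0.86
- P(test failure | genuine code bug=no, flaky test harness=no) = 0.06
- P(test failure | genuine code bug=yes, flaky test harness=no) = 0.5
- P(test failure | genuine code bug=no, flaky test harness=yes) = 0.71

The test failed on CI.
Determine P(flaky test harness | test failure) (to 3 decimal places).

Weight on flaky test harness=true, given the evidence: 0.040328 + 0.019952 = 0.060280
Denominator P(test failure): 0.06×0.71×0.92 + 0.71×0.71×0.08 + 0.5×0.29×0.92 + 0.86×0.29×0.08 = 0.232872
Posterior = 0.060280 / 0.232872 ≈ 0.259

P(flaky test harness | test failure) ≈ 0.259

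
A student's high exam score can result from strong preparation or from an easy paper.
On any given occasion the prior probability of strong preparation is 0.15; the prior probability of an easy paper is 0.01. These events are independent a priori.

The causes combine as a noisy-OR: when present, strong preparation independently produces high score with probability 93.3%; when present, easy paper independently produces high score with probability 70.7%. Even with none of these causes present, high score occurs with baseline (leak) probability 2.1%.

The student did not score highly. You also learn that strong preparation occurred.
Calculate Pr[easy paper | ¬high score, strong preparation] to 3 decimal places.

Pr[easy paper | ¬high score, strong preparation] ≈ 0.003

Under noisy-OR, P(high score | causes) = 1 − (1−0.021)·∏(1−qᵢ) over the active causes.
P(¬high score | strong preparation) = 0.065593*0.99 + 0.019219*0.01 = 0.064937 + 0.000192 = 0.065129
Of this, 0.000192 comes from 0.019219*0.01 (the easy paper=true cases).
Hence the posterior is 0.000192/0.065129 ≈ 0.003.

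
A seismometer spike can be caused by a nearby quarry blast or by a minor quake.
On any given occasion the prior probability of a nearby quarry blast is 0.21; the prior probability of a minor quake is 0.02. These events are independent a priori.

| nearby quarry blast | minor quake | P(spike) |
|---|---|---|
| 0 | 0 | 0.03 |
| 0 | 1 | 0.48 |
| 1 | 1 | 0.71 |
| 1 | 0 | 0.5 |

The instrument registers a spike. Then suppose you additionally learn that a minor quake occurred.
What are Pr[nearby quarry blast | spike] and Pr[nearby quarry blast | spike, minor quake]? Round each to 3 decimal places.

Pr[nearby quarry blast | spike] ≈ 0.775; Pr[nearby quarry blast | spike, minor quake] ≈ 0.282

Numerator (weight on configurations with nearby quarry blast): 0.102900 + 0.002982 = 0.105882
Normalizer over all consistent configurations: 0.03·0.79·0.98 + 0.48·0.79·0.02 + 0.5·0.21·0.98 + 0.71·0.21·0.02 = 0.136692
P(nearby quarry blast | spike) = 0.105882/0.136692 ≈ 0.775

Now condition on the additional information:
For the numerator, keep only nearby quarry blast=true terms: 0.71×0.21 = 0.149100
Normalizer over all consistent configurations: 0.48×0.79 + 0.71×0.21 = 0.528300
P(nearby quarry blast | spike, minor quake) = 0.149100/0.528300 ≈ 0.282
Conditioning on minor quake lowers the posterior on nearby quarry blast: the classic explaining-away effect in a common-effect structure.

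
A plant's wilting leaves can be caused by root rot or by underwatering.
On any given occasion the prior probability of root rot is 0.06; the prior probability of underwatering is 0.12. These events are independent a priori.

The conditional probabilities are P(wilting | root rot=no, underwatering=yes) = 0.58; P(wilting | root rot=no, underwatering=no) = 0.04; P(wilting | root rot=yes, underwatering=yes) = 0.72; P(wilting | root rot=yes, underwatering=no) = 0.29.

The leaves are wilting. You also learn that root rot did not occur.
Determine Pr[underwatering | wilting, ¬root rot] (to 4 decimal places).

Pr[underwatering | wilting, ¬root rot] ≈ 0.6641

P(wilting | ¬root rot) = 0.04*0.88 + 0.58*0.12 = 0.035200 + 0.069600 = 0.104800
Restricting to configurations with underwatering present: 0.58*0.12 = 0.069600.
P(underwatering | wilting, ¬root rot) = 0.069600 / 0.104800 ≈ 0.6641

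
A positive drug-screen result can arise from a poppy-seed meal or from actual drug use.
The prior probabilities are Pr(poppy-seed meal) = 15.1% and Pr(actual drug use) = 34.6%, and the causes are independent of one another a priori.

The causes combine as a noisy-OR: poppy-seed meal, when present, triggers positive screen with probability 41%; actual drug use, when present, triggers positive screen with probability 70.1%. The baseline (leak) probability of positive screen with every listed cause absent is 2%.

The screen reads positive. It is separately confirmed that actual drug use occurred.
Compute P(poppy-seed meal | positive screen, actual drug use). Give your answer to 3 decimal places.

P(poppy-seed meal | positive screen, actual drug use) ≈ 0.172

Under noisy-OR, P(positive screen | causes) = 1 − (1−0.02)·∏(1−qᵢ) over the active causes.
P(positive screen | actual drug use) = 0.70698×0.849 + 0.827118×0.151 = 0.600226 + 0.124895 = 0.725121
The poppy-seed meal-present share is 0.827118×0.151 = 0.124895.
So P(poppy-seed meal | positive screen, actual drug use) = 0.124895/0.725121 ≈ 0.172.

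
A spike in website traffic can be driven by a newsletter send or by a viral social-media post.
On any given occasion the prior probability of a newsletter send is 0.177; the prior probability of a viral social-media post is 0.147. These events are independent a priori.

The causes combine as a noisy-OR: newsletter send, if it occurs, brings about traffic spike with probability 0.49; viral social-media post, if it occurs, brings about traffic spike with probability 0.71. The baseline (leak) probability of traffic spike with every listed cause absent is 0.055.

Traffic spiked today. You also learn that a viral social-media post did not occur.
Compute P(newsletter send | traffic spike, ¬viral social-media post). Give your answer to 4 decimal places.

Under noisy-OR, P(traffic spike | causes) = 1 − (1−0.055)·∏(1−qᵢ) over the active causes.
For the numerator, keep only newsletter send=true terms: 0.51805×0.177 = 0.091695
Normalizer over all consistent configurations: 0.055×0.823 + 0.51805×0.177 = 0.136960
P(newsletter send | traffic spike, ¬viral social-media post) = 0.091695/0.136960 ≈ 0.6695

P(newsletter send | traffic spike, ¬viral social-media post) ≈ 0.6695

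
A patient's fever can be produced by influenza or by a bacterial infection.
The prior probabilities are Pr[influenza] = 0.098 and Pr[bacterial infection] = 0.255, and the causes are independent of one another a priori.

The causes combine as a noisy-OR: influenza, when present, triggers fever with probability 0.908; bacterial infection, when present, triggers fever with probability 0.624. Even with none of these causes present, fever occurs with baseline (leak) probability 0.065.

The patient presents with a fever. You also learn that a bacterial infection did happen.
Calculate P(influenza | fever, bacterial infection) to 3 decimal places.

P(influenza | fever, bacterial infection) ≈ 0.140

Under noisy-OR, P(fever | causes) = 1 − (1−0.065)·∏(1−qᵢ) over the active causes.
Enumerate both values of influenza and weight by the priors:
  P(fever | bacterial infection) = 0.64844×0.902 + 0.967656×0.098
        = 0.584893 + 0.094830 = 0.679723
The terms with influenza present sum to 0.094830, so
  P(influenza | fever, bacterial infection) = 0.094830 / 0.679723 ≈ 0.140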